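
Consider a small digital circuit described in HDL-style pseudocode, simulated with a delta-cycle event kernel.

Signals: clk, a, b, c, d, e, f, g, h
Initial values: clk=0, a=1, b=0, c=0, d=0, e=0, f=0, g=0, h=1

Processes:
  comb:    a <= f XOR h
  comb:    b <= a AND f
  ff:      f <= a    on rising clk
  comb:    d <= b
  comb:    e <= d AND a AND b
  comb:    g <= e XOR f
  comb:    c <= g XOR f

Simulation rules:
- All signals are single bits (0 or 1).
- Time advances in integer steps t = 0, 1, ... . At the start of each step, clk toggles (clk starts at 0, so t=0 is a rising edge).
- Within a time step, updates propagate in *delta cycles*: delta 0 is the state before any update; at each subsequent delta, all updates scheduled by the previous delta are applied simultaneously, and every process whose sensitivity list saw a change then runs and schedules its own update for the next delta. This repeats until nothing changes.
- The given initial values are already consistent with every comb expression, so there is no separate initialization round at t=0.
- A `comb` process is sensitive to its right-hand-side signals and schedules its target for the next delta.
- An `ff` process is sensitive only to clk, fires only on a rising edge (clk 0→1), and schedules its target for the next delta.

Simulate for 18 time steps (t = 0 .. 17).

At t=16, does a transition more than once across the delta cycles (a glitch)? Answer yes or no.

no

t=0 Δ0: clk=0 b=0 d=0 h=1 c=0 a=1 e=0 g=0 f=0
  Δ1: clk:0→1
  Δ2: f:0→1
  Δ3: b:0→1, c:0→1, a:1→0, g:0→1
  Δ4: b:1→0, d:0→1, c:1→0
  Δ5: d:1→0
  (5Δ to stable)
t=1 Δ0: clk=1 b=0 d=0 h=1 c=0 a=0 e=0 g=1 f=1
  Δ1: clk:1→0
  (1Δ to stable)
t=2 Δ0: clk=0 b=0 d=0 h=1 c=0 a=0 e=0 g=1 f=1
  Δ1: clk:0→1
  Δ2: f:1→0
  Δ3: c:0→1, a:0→1, g:1→0
  Δ4: c:1→0
  (4Δ to stable)
t=3 Δ0: clk=1 b=0 d=0 h=1 c=0 a=1 e=0 g=0 f=0
  Δ1: clk:1→0
  (1Δ to stable)
t=4 Δ0: clk=0 b=0 d=0 h=1 c=0 a=1 e=0 g=0 f=0
  Δ1: clk:0→1
  Δ2: f:0→1
  Δ3: b:0→1, c:0→1, a:1→0, g:0→1
  Δ4: b:1→0, d:0→1, c:1→0
  Δ5: d:1→0
  (5Δ to stable)
t=5 Δ0: clk=1 b=0 d=0 h=1 c=0 a=0 e=0 g=1 f=1
  Δ1: clk:1→0
  (1Δ to stable)
t=6 Δ0: clk=0 b=0 d=0 h=1 c=0 a=0 e=0 g=1 f=1
  Δ1: clk:0→1
  Δ2: f:1→0
  Δ3: c:0→1, a:0→1, g:1→0
  Δ4: c:1→0
  (4Δ to stable)
t=7 Δ0: clk=1 b=0 d=0 h=1 c=0 a=1 e=0 g=0 f=0
  Δ1: clk:1→0
  (1Δ to stable)
t=8 Δ0: clk=0 b=0 d=0 h=1 c=0 a=1 e=0 g=0 f=0
  Δ1: clk:0→1
  Δ2: f:0→1
  Δ3: b:0→1, c:0→1, a:1→0, g:0→1
  Δ4: b:1→0, d:0→1, c:1→0
  Δ5: d:1→0
  (5Δ to stable)
t=9 Δ0: clk=1 b=0 d=0 h=1 c=0 a=0 e=0 g=1 f=1
  Δ1: clk:1→0
  (1Δ to stable)
t=10 Δ0: clk=0 b=0 d=0 h=1 c=0 a=0 e=0 g=1 f=1
  Δ1: clk:0→1
  Δ2: f:1→0
  Δ3: c:0→1, a:0→1, g:1→0
  Δ4: c:1→0
  (4Δ to stable)
t=11 Δ0: clk=1 b=0 d=0 h=1 c=0 a=1 e=0 g=0 f=0
  Δ1: clk:1→0
  (1Δ to stable)
t=12 Δ0: clk=0 b=0 d=0 h=1 c=0 a=1 e=0 g=0 f=0
  Δ1: clk:0→1
  Δ2: f:0→1
  Δ3: b:0→1, c:0→1, a:1→0, g:0→1
  Δ4: b:1→0, d:0→1, c:1→0
  Δ5: d:1→0
  (5Δ to stable)
t=13 Δ0: clk=1 b=0 d=0 h=1 c=0 a=0 e=0 g=1 f=1
  Δ1: clk:1→0
  (1Δ to stable)
t=14 Δ0: clk=0 b=0 d=0 h=1 c=0 a=0 e=0 g=1 f=1
  Δ1: clk:0→1
  Δ2: f:1→0
  Δ3: c:0→1, a:0→1, g:1→0
  Δ4: c:1→0
  (4Δ to stable)
t=15 Δ0: clk=1 b=0 d=0 h=1 c=0 a=1 e=0 g=0 f=0
  Δ1: clk:1→0
  (1Δ to stable)
t=16 Δ0: clk=0 b=0 d=0 h=1 c=0 a=1 e=0 g=0 f=0
  Δ1: clk:0→1
  Δ2: f:0→1
  Δ3: b:0→1, c:0→1, a:1→0, g:0→1
  Δ4: b:1→0, d:0→1, c:1→0
  Δ5: d:1→0
  (5Δ to stable)
t=17 Δ0: clk=1 b=0 d=0 h=1 c=0 a=0 e=0 g=1 f=1
  Δ1: clk:1→0
  (1Δ to stable)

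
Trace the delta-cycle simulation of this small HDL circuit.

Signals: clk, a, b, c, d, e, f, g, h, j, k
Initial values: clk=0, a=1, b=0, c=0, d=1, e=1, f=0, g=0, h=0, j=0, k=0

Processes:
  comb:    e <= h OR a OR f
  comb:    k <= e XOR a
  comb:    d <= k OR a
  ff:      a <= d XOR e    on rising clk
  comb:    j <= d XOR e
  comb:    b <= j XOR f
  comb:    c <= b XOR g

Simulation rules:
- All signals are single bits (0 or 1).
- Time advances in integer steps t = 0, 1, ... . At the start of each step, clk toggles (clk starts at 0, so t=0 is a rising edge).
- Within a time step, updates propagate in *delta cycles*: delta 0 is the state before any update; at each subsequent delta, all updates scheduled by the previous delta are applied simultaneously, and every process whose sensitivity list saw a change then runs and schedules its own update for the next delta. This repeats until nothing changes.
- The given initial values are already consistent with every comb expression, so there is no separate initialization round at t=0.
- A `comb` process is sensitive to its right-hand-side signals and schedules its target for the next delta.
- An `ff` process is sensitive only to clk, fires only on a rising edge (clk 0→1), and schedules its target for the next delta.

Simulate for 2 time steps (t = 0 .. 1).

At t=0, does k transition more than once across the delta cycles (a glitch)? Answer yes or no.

yes

t=0 Δ0: c=0 b=0 f=0 d=1 clk=0 j=0 g=0 a=1 h=0 k=0 e=1
  Δ1: clk:0→1
  Δ2: a:1→0
  Δ3: d:1→0, k:0→1, e:1→0
  Δ4: d:0→1, k:1→0
  Δ5: d:1→0, j:0→1
  Δ6: b:0→1, j:1→0
  Δ7: c:0→1, b:1→0
  Δ8: c:1→0
  (8Δ to stable)
t=1 Δ0: c=0 b=0 f=0 d=0 clk=1 j=0 g=0 a=0 h=0 k=0 e=0
  Δ1: clk:1→0
  (1Δ to stable)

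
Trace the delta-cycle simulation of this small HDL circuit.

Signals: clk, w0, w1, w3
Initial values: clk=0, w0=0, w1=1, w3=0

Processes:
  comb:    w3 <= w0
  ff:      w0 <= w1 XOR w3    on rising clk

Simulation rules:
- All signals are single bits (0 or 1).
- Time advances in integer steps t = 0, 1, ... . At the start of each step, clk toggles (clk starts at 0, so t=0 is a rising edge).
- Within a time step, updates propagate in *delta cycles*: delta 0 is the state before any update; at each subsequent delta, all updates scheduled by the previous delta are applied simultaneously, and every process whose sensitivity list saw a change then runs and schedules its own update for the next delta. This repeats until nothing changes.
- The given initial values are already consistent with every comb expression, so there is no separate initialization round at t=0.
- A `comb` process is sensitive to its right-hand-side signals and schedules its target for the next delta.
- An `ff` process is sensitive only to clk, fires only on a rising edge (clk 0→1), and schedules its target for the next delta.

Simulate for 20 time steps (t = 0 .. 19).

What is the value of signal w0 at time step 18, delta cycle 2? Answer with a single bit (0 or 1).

0

t0.Δ0 w1=1 clk=0 w0=0 w3=0
t0.Δ1 w1=1 clk=1 w0=0 w3=0
t0.Δ2 w1=1 clk=1 w0=1 w3=0
t0.Δ3 w1=1 clk=1 w0=1 w3=1
t1.Δ0 w1=1 clk=1 w0=1 w3=1
t1.Δ1 w1=1 clk=0 w0=1 w3=1
t2.Δ0 w1=1 clk=0 w0=1 w3=1
t2.Δ1 w1=1 clk=1 w0=1 w3=1
t2.Δ2 w1=1 clk=1 w0=0 w3=1
t2.Δ3 w1=1 clk=1 w0=0 w3=0
t3.Δ0 w1=1 clk=1 w0=0 w3=0
t3.Δ1 w1=1 clk=0 w0=0 w3=0
t4.Δ0 w1=1 clk=0 w0=0 w3=0
t4.Δ1 w1=1 clk=1 w0=0 w3=0
t4.Δ2 w1=1 clk=1 w0=1 w3=0
t4.Δ3 w1=1 clk=1 w0=1 w3=1
t5.Δ0 w1=1 clk=1 w0=1 w3=1
t5.Δ1 w1=1 clk=0 w0=1 w3=1
t6.Δ0 w1=1 clk=0 w0=1 w3=1
t6.Δ1 w1=1 clk=1 w0=1 w3=1
t6.Δ2 w1=1 clk=1 w0=0 w3=1
t6.Δ3 w1=1 clk=1 w0=0 w3=0
t7.Δ0 w1=1 clk=1 w0=0 w3=0
t7.Δ1 w1=1 clk=0 w0=0 w3=0
t8.Δ0 w1=1 clk=0 w0=0 w3=0
t8.Δ1 w1=1 clk=1 w0=0 w3=0
t8.Δ2 w1=1 clk=1 w0=1 w3=0
t8.Δ3 w1=1 clk=1 w0=1 w3=1
t9.Δ0 w1=1 clk=1 w0=1 w3=1
t9.Δ1 w1=1 clk=0 w0=1 w3=1
t10.Δ0 w1=1 clk=0 w0=1 w3=1
t10.Δ1 w1=1 clk=1 w0=1 w3=1
t10.Δ2 w1=1 clk=1 w0=0 w3=1
t10.Δ3 w1=1 clk=1 w0=0 w3=0
t11.Δ0 w1=1 clk=1 w0=0 w3=0
t11.Δ1 w1=1 clk=0 w0=0 w3=0
t12.Δ0 w1=1 clk=0 w0=0 w3=0
t12.Δ1 w1=1 clk=1 w0=0 w3=0
t12.Δ2 w1=1 clk=1 w0=1 w3=0
t12.Δ3 w1=1 clk=1 w0=1 w3=1
t13.Δ0 w1=1 clk=1 w0=1 w3=1
t13.Δ1 w1=1 clk=0 w0=1 w3=1
t14.Δ0 w1=1 clk=0 w0=1 w3=1
t14.Δ1 w1=1 clk=1 w0=1 w3=1
t14.Δ2 w1=1 clk=1 w0=0 w3=1
t14.Δ3 w1=1 clk=1 w0=0 w3=0
t15.Δ0 w1=1 clk=1 w0=0 w3=0
t15.Δ1 w1=1 clk=0 w0=0 w3=0
t16.Δ0 w1=1 clk=0 w0=0 w3=0
t16.Δ1 w1=1 clk=1 w0=0 w3=0
t16.Δ2 w1=1 clk=1 w0=1 w3=0
t16.Δ3 w1=1 clk=1 w0=1 w3=1
t17.Δ0 w1=1 clk=1 w0=1 w3=1
t17.Δ1 w1=1 clk=0 w0=1 w3=1
t18.Δ0 w1=1 clk=0 w0=1 w3=1
t18.Δ1 w1=1 clk=1 w0=1 w3=1
t18.Δ2 w1=1 clk=1 w0=0 w3=1
t18.Δ3 w1=1 clk=1 w0=0 w3=0
t19.Δ0 w1=1 clk=1 w0=0 w3=0
t19.Δ1 w1=1 clk=0 w0=0 w3=0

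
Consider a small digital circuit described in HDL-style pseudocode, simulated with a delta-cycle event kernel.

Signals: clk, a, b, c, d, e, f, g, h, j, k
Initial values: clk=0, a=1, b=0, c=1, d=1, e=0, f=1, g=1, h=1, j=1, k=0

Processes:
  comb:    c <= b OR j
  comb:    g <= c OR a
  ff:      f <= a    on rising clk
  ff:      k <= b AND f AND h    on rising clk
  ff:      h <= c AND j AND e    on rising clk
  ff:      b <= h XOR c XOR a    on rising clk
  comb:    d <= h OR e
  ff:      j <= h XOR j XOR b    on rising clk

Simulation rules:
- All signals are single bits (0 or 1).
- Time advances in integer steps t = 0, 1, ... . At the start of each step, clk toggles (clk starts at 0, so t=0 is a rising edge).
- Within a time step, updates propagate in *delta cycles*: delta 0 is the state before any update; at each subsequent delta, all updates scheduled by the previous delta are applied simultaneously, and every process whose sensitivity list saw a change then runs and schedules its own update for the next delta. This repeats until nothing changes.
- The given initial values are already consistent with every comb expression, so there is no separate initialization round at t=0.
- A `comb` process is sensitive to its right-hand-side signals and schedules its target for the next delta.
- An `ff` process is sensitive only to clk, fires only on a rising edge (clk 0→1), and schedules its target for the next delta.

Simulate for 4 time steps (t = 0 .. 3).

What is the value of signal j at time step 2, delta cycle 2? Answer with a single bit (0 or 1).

1

t0.Δ0 g=1 a=1 e=0 d=1 f=1 c=1 clk=0 j=1 b=0 h=1 k=0
t0.Δ1 g=1 a=1 e=0 d=1 f=1 c=1 clk=1 j=1 b=0 h=1 k=0
t0.Δ2 g=1 a=1 e=0 d=1 f=1 c=1 clk=1 j=0 b=1 h=0 k=0
t0.Δ3 g=1 a=1 e=0 d=0 f=1 c=1 clk=1 j=0 b=1 h=0 k=0
t1.Δ0 g=1 a=1 e=0 d=0 f=1 c=1 clk=1 j=0 b=1 h=0 k=0
t1.Δ1 g=1 a=1 e=0 d=0 f=1 c=1 clk=0 j=0 b=1 h=0 k=0
t2.Δ0 g=1 a=1 e=0 d=0 f=1 c=1 clk=0 j=0 b=1 h=0 k=0
t2.Δ1 g=1 a=1 e=0 d=0 f=1 c=1 clk=1 j=0 b=1 h=0 k=0
t2.Δ2 g=1 a=1 e=0 d=0 f=1 c=1 clk=1 j=1 b=0 h=0 k=0
t3.Δ0 g=1 a=1 e=0 d=0 f=1 c=1 clk=1 j=1 b=0 h=0 k=0
t3.Δ1 g=1 a=1 e=0 d=0 f=1 c=1 clk=0 j=1 b=0 h=0 k=0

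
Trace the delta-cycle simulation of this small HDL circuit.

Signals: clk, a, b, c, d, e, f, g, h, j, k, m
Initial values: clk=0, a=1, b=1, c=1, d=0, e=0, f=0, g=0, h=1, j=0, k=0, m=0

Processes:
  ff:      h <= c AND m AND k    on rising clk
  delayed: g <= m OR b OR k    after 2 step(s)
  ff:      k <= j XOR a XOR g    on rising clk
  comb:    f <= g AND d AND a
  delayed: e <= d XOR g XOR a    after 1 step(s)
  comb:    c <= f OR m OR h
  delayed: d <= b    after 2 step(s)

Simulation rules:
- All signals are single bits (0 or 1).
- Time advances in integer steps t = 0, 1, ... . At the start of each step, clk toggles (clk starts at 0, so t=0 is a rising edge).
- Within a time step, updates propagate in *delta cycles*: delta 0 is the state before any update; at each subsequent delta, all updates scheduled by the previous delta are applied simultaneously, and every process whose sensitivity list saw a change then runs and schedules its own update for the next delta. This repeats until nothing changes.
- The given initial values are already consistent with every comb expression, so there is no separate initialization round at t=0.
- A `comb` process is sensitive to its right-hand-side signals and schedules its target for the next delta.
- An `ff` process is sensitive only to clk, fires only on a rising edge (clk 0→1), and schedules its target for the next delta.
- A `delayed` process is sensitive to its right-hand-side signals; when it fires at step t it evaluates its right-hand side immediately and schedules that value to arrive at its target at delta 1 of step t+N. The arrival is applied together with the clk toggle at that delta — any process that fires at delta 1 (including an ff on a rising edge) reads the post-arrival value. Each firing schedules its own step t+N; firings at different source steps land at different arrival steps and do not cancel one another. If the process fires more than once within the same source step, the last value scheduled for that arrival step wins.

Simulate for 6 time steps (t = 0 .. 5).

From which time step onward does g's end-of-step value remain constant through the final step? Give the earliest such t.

2

[bits: d,m,clk,k,j,e,b,a,h,g,f,c]
t=0: Δ0=000000111001 Δ1=001000111001 Δ2=001100110001 Δ3=001100110000 | 3Δ
t=1: Δ0=001100110000 Δ1=000100110000 | 1Δ
t=2: Δ0=000100110000 Δ1=001100110100 Δ2=001000110100 | 2Δ
t=3: Δ0=001000110100 Δ1=000000110100 | 1Δ
t=4: Δ0=000000110100 Δ1=001000110100 | 1Δ
t=5: Δ0=001000110100 Δ1=000000110100 | 1Δ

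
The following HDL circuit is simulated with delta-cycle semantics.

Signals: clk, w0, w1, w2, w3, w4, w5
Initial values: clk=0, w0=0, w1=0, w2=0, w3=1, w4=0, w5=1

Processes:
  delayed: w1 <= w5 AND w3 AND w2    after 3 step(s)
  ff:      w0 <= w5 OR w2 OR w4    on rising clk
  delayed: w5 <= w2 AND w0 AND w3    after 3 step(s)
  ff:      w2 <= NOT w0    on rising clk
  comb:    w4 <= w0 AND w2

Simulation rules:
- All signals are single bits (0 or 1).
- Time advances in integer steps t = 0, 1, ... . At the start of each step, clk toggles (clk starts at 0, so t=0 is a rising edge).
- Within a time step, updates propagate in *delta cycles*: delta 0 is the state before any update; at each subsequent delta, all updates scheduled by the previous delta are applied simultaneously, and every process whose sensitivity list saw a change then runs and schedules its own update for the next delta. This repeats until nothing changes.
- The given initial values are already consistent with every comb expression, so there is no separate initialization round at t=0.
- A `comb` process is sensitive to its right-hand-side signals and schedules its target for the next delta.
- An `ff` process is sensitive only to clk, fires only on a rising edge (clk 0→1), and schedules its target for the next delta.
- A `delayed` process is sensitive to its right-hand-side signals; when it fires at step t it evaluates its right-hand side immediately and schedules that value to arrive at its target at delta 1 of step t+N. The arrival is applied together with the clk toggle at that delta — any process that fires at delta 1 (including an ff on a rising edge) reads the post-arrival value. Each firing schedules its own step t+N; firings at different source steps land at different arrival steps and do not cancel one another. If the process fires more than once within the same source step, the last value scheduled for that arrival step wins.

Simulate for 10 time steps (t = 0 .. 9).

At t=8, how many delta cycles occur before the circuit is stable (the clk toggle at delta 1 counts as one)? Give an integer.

t=0 Δ0: w2=0 w3=1 w5=1 w4=0 w1=0 w0=0 clk=0
  Δ1: clk:0→1
  Δ2: w2:0→1, w0:0→1
  Δ3: w4:0→1
  (3Δ to stable)
t=1 Δ0: w2=1 w3=1 w5=1 w4=1 w1=0 w0=1 clk=1
  Δ1: clk:1→0
  (1Δ to stable)
t=2 Δ0: w2=1 w3=1 w5=1 w4=1 w1=0 w0=1 clk=0
  Δ1: clk:0→1
  Δ2: w2:1→0
  Δ3: w4:1→0
  (3Δ to stable)
t=3 Δ0: w2=0 w3=1 w5=1 w4=0 w1=0 w0=1 clk=1
  Δ1: w1:0→1, clk:1→0
  (1Δ to stable)
t=4 Δ0: w2=0 w3=1 w5=1 w4=0 w1=1 w0=1 clk=0
  Δ1: clk:0→1
  (1Δ to stable)
t=5 Δ0: w2=0 w3=1 w5=1 w4=0 w1=1 w0=1 clk=1
  Δ1: w5:1→0, w1:1→0, clk:1→0
  (1Δ to stable)
t=6 Δ0: w2=0 w3=1 w5=0 w4=0 w1=0 w0=1 clk=0
  Δ1: clk:0→1
  Δ2: w0:1→0
  (2Δ to stable)
t=7 Δ0: w2=0 w3=1 w5=0 w4=0 w1=0 w0=0 clk=1
  Δ1: clk:1→0
  (1Δ to stable)
t=8 Δ0: w2=0 w3=1 w5=0 w4=0 w1=0 w0=0 clk=0
  Δ1: clk:0→1
  Δ2: w2:0→1
  (2Δ to stable)
t=9 Δ0: w2=1 w3=1 w5=0 w4=0 w1=0 w0=0 clk=1
  Δ1: clk:1→0
  (1Δ to stable)

2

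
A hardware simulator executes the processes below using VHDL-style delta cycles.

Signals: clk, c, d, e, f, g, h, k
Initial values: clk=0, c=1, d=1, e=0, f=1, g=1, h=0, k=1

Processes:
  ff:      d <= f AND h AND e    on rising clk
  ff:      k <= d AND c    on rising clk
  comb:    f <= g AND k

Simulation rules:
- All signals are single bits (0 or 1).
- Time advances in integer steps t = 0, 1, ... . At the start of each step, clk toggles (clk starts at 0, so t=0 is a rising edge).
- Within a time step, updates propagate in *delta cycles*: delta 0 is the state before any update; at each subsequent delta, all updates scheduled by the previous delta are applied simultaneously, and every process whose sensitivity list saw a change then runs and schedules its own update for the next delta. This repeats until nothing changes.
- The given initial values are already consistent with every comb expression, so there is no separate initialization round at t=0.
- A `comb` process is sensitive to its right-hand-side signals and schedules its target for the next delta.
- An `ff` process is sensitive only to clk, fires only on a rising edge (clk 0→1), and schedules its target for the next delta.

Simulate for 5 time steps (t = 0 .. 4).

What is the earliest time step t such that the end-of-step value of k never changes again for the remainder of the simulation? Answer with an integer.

t0.Δ0 d=1 g=1 k=1 f=1 c=1 clk=0 e=0 h=0
t0.Δ1 d=1 g=1 k=1 f=1 c=1 clk=1 e=0 h=0
t0.Δ2 d=0 g=1 k=1 f=1 c=1 clk=1 e=0 h=0
t1.Δ0 d=0 g=1 k=1 f=1 c=1 clk=1 e=0 h=0
t1.Δ1 d=0 g=1 k=1 f=1 c=1 clk=0 e=0 h=0
t2.Δ0 d=0 g=1 k=1 f=1 c=1 clk=0 e=0 h=0
t2.Δ1 d=0 g=1 k=1 f=1 c=1 clk=1 e=0 h=0
t2.Δ2 d=0 g=1 k=0 f=1 c=1 clk=1 e=0 h=0
t2.Δ3 d=0 g=1 k=0 f=0 c=1 clk=1 e=0 h=0
t3.Δ0 d=0 g=1 k=0 f=0 c=1 clk=1 e=0 h=0
t3.Δ1 d=0 g=1 k=0 f=0 c=1 clk=0 e=0 h=0
t4.Δ0 d=0 g=1 k=0 f=0 c=1 clk=0 e=0 h=0
t4.Δ1 d=0 g=1 k=0 f=0 c=1 clk=1 e=0 h=0

2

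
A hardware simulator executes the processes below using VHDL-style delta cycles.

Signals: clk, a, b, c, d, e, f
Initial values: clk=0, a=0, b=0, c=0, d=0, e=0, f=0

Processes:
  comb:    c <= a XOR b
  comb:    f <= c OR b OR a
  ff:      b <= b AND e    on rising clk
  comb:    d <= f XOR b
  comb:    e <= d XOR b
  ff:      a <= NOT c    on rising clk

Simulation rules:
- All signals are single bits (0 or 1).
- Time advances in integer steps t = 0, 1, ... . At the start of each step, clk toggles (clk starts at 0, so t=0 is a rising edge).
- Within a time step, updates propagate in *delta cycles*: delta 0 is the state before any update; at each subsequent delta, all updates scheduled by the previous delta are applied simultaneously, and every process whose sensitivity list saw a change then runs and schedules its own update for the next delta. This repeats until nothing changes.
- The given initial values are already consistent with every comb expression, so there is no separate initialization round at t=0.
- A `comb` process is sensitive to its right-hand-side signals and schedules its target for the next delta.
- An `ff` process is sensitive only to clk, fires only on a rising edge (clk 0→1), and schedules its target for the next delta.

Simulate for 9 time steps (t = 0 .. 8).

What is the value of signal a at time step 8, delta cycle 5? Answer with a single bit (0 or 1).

[bits: a,f,clk,b,e,d,c]
t=0: Δ0=0000000 Δ1=0010000 Δ2=1010000 Δ3=1110001 Δ4=1110011 Δ5=1110111 | 5Δ
t=1: Δ0=1110111 Δ1=1100111 | 1Δ
t=2: Δ0=1100111 Δ1=1110111 Δ2=0110111 Δ3=0110110 Δ4=0010110 Δ5=0010100 Δ6=0010000 | 6Δ
t=3: Δ0=0010000 Δ1=0000000 | 1Δ
t=4: Δ0=0000000 Δ1=0010000 Δ2=1010000 Δ3=1110001 Δ4=1110011 Δ5=1110111 | 5Δ
t=5: Δ0=1110111 Δ1=1100111 | 1Δ
t=6: Δ0=1100111 Δ1=1110111 Δ2=0110111 Δ3=0110110 Δ4=0010110 Δ5=0010100 Δ6=0010000 | 6Δ
t=7: Δ0=0010000 Δ1=0000000 | 1Δ
t=8: Δ0=0000000 Δ1=0010000 Δ2=1010000 Δ3=1110001 Δ4=1110011 Δ5=1110111 | 5Δ

1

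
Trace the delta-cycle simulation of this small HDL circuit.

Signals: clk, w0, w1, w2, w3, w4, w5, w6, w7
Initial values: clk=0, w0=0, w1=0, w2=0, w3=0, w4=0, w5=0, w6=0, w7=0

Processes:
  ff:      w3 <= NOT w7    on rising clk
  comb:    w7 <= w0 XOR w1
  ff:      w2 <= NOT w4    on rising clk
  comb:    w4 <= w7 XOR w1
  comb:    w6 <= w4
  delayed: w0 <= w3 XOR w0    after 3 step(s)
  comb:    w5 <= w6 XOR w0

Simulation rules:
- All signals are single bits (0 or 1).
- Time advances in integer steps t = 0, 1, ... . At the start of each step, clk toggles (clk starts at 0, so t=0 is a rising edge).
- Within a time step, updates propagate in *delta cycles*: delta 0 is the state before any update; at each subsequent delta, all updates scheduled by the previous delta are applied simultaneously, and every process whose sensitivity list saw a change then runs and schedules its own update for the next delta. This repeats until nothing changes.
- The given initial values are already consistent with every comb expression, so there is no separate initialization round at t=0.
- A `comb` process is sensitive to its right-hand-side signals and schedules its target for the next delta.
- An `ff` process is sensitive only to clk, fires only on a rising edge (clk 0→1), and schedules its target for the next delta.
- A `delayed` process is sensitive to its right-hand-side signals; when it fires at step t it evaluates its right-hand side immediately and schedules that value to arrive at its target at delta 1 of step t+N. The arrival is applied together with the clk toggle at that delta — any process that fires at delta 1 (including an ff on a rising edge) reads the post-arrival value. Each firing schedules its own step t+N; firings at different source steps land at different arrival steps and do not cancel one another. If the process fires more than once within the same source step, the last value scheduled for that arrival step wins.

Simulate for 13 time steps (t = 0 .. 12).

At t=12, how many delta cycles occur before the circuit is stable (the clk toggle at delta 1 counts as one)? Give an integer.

t0.Δ0 w3=0 w7=0 w6=0 w4=0 w2=0 w1=0 w5=0 clk=0 w0=0
t0.Δ1 w3=0 w7=0 w6=0 w4=0 w2=0 w1=0 w5=0 clk=1 w0=0
t0.Δ2 w3=1 w7=0 w6=0 w4=0 w2=1 w1=0 w5=0 clk=1 w0=0
t1.Δ0 w3=1 w7=0 w6=0 w4=0 w2=1 w1=0 w5=0 clk=1 w0=0
t1.Δ1 w3=1 w7=0 w6=0 w4=0 w2=1 w1=0 w5=0 clk=0 w0=0
t2.Δ0 w3=1 w7=0 w6=0 w4=0 w2=1 w1=0 w5=0 clk=0 w0=0
t2.Δ1 w3=1 w7=0 w6=0 w4=0 w2=1 w1=0 w5=0 clk=1 w0=0
t3.Δ0 w3=1 w7=0 w6=0 w4=0 w2=1 w1=0 w5=0 clk=1 w0=0
t3.Δ1 w3=1 w7=0 w6=0 w4=0 w2=1 w1=0 w5=0 clk=0 w0=1
t3.Δ2 w3=1 w7=1 w6=0 w4=0 w2=1 w1=0 w5=1 clk=0 w0=1
t3.Δ3 w3=1 w7=1 w6=0 w4=1 w2=1 w1=0 w5=1 clk=0 w0=1
t3.Δ4 w3=1 w7=1 w6=1 w4=1 w2=1 w1=0 w5=1 clk=0 w0=1
t3.Δ5 w3=1 w7=1 w6=1 w4=1 w2=1 w1=0 w5=0 clk=0 w0=1
t4.Δ0 w3=1 w7=1 w6=1 w4=1 w2=1 w1=0 w5=0 clk=0 w0=1
t4.Δ1 w3=1 w7=1 w6=1 w4=1 w2=1 w1=0 w5=0 clk=1 w0=1
t4.Δ2 w3=0 w7=1 w6=1 w4=1 w2=0 w1=0 w5=0 clk=1 w0=1
t5.Δ0 w3=0 w7=1 w6=1 w4=1 w2=0 w1=0 w5=0 clk=1 w0=1
t5.Δ1 w3=0 w7=1 w6=1 w4=1 w2=0 w1=0 w5=0 clk=0 w0=1
t6.Δ0 w3=0 w7=1 w6=1 w4=1 w2=0 w1=0 w5=0 clk=0 w0=1
t6.Δ1 w3=0 w7=1 w6=1 w4=1 w2=0 w1=0 w5=0 clk=1 w0=0
t6.Δ2 w3=0 w7=0 w6=1 w4=1 w2=0 w1=0 w5=1 clk=1 w0=0
t6.Δ3 w3=0 w7=0 w6=1 w4=0 w2=0 w1=0 w5=1 clk=1 w0=0
t6.Δ4 w3=0 w7=0 w6=0 w4=0 w2=0 w1=0 w5=1 clk=1 w0=0
t6.Δ5 w3=0 w7=0 w6=0 w4=0 w2=0 w1=0 w5=0 clk=1 w0=0
t7.Δ0 w3=0 w7=0 w6=0 w4=0 w2=0 w1=0 w5=0 clk=1 w0=0
t7.Δ1 w3=0 w7=0 w6=0 w4=0 w2=0 w1=0 w5=0 clk=0 w0=1
t7.Δ2 w3=0 w7=1 w6=0 w4=0 w2=0 w1=0 w5=1 clk=0 w0=1
t7.Δ3 w3=0 w7=1 w6=0 w4=1 w2=0 w1=0 w5=1 clk=0 w0=1
t7.Δ4 w3=0 w7=1 w6=1 w4=1 w2=0 w1=0 w5=1 clk=0 w0=1
t7.Δ5 w3=0 w7=1 w6=1 w4=1 w2=0 w1=0 w5=0 clk=0 w0=1
t8.Δ0 w3=0 w7=1 w6=1 w4=1 w2=0 w1=0 w5=0 clk=0 w0=1
t8.Δ1 w3=0 w7=1 w6=1 w4=1 w2=0 w1=0 w5=0 clk=1 w0=1
t9.Δ0 w3=0 w7=1 w6=1 w4=1 w2=0 w1=0 w5=0 clk=1 w0=1
t9.Δ1 w3=0 w7=1 w6=1 w4=1 w2=0 w1=0 w5=0 clk=0 w0=0
t9.Δ2 w3=0 w7=0 w6=1 w4=1 w2=0 w1=0 w5=1 clk=0 w0=0
t9.Δ3 w3=0 w7=0 w6=1 w4=0 w2=0 w1=0 w5=1 clk=0 w0=0
t9.Δ4 w3=0 w7=0 w6=0 w4=0 w2=0 w1=0 w5=1 clk=0 w0=0
t9.Δ5 w3=0 w7=0 w6=0 w4=0 w2=0 w1=0 w5=0 clk=0 w0=0
t10.Δ0 w3=0 w7=0 w6=0 w4=0 w2=0 w1=0 w5=0 clk=0 w0=0
t10.Δ1 w3=0 w7=0 w6=0 w4=0 w2=0 w1=0 w5=0 clk=1 w0=1
t10.Δ2 w3=1 w7=1 w6=0 w4=0 w2=1 w1=0 w5=1 clk=1 w0=1
t10.Δ3 w3=1 w7=1 w6=0 w4=1 w2=1 w1=0 w5=1 clk=1 w0=1
t10.Δ4 w3=1 w7=1 w6=1 w4=1 w2=1 w1=0 w5=1 clk=1 w0=1
t10.Δ5 w3=1 w7=1 w6=1 w4=1 w2=1 w1=0 w5=0 clk=1 w0=1
t11.Δ0 w3=1 w7=1 w6=1 w4=1 w2=1 w1=0 w5=0 clk=1 w0=1
t11.Δ1 w3=1 w7=1 w6=1 w4=1 w2=1 w1=0 w5=0 clk=0 w0=1
t12.Δ0 w3=1 w7=1 w6=1 w4=1 w2=1 w1=0 w5=0 clk=0 w0=1
t12.Δ1 w3=1 w7=1 w6=1 w4=1 w2=1 w1=0 w5=0 clk=1 w0=0
t12.Δ2 w3=0 w7=0 w6=1 w4=1 w2=0 w1=0 w5=1 clk=1 w0=0
t12.Δ3 w3=0 w7=0 w6=1 w4=0 w2=0 w1=0 w5=1 clk=1 w0=0
t12.Δ4 w3=0 w7=0 w6=0 w4=0 w2=0 w1=0 w5=1 clk=1 w0=0
t12.Δ5 w3=0 w7=0 w6=0 w4=0 w2=0 w1=0 w5=0 clk=1 w0=0

5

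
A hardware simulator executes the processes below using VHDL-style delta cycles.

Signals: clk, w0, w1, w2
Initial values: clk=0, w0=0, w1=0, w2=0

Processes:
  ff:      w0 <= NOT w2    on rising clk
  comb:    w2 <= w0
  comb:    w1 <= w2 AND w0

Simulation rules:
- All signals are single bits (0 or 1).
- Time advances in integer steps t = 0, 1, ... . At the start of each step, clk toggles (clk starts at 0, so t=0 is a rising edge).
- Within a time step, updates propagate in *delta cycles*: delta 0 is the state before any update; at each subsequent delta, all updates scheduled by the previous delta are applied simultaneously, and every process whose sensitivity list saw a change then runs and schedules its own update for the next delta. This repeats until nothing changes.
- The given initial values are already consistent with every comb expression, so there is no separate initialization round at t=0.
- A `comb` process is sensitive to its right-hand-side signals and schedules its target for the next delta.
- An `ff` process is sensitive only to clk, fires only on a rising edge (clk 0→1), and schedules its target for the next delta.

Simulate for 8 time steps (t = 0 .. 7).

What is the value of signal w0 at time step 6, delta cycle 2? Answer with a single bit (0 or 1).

t=0 Δ0: clk=0 w1=0 w0=0 w2=0
  Δ1: clk:0→1
  Δ2: w0:0→1
  Δ3: w2:0→1
  Δ4: w1:0→1
  (4Δ to stable)
t=1 Δ0: clk=1 w1=1 w0=1 w2=1
  Δ1: clk:1→0
  (1Δ to stable)
t=2 Δ0: clk=0 w1=1 w0=1 w2=1
  Δ1: clk:0→1
  Δ2: w0:1→0
  Δ3: w1:1→0, w2:1→0
  (3Δ to stable)
t=3 Δ0: clk=1 w1=0 w0=0 w2=0
  Δ1: clk:1→0
  (1Δ to stable)
t=4 Δ0: clk=0 w1=0 w0=0 w2=0
  Δ1: clk:0→1
  Δ2: w0:0→1
  Δ3: w2:0→1
  Δ4: w1:0→1
  (4Δ to stable)
t=5 Δ0: clk=1 w1=1 w0=1 w2=1
  Δ1: clk:1→0
  (1Δ to stable)
t=6 Δ0: clk=0 w1=1 w0=1 w2=1
  Δ1: clk:0→1
  Δ2: w0:1→0
  Δ3: w1:1→0, w2:1→0
  (3Δ to stable)
t=7 Δ0: clk=1 w1=0 w0=0 w2=0
  Δ1: clk:1→0
  (1Δ to stable)

0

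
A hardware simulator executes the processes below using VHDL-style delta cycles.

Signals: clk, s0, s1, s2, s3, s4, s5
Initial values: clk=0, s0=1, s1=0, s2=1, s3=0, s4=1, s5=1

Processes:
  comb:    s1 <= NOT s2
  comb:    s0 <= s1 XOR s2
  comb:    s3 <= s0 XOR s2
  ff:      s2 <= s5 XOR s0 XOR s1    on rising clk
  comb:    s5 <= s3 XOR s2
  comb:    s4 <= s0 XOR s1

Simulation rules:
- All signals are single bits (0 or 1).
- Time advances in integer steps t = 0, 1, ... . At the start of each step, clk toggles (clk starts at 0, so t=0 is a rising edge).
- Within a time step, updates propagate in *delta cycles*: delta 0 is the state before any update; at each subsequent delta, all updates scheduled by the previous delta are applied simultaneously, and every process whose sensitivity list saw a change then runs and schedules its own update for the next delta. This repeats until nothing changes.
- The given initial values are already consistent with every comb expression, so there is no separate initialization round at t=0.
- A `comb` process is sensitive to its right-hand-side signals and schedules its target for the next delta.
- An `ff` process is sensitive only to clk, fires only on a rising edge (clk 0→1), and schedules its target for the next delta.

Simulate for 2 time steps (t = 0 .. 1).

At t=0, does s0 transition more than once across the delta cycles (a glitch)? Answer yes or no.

yes

t=0 Δ0: s1=0 clk=0 s3=0 s0=1 s4=1 s5=1 s2=1
  Δ1: clk:0→1
  Δ2: s2:1→0
  Δ3: s1:0→1, s3:0→1, s0:1→0, s5:1→0
  Δ4: s3:1→0, s0:0→1, s5:0→1
  Δ5: s3:0→1, s4:1→0, s5:1→0
  Δ6: s5:0→1
  (6Δ to stable)
t=1 Δ0: s1=1 clk=1 s3=1 s0=1 s4=0 s5=1 s2=0
  Δ1: clk:1→0
  (1Δ to stable)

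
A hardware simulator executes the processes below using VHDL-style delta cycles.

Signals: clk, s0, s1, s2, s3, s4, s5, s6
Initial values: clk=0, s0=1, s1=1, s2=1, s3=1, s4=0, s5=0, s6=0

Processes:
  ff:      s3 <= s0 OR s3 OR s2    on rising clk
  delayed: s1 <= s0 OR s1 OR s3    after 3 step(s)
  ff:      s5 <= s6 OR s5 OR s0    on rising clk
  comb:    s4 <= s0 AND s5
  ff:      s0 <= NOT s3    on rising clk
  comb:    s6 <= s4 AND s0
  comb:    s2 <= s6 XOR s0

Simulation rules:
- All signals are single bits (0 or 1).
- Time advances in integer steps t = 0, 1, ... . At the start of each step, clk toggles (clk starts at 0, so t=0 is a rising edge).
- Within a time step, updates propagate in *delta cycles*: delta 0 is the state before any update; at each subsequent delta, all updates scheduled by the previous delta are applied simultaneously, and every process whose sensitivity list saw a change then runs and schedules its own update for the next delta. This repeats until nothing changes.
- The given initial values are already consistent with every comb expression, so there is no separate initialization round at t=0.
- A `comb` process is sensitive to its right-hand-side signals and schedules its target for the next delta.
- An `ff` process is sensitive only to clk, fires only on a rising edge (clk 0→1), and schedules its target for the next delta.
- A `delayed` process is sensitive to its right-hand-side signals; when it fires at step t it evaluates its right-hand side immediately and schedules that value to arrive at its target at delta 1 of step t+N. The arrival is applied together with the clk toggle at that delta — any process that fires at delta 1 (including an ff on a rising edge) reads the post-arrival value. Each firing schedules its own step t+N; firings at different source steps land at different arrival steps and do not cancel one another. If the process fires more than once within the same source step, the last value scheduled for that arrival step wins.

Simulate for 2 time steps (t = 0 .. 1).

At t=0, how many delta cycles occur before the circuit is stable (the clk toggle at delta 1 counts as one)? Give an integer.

[bits: s2,s4,s6,s5,s3,s1,clk,s0]
t=0: Δ0=10001101 Δ1=10001111 Δ2=10011110 Δ3=00011110 | 3Δ
t=1: Δ0=00011110 Δ1=00011100 | 1Δ

3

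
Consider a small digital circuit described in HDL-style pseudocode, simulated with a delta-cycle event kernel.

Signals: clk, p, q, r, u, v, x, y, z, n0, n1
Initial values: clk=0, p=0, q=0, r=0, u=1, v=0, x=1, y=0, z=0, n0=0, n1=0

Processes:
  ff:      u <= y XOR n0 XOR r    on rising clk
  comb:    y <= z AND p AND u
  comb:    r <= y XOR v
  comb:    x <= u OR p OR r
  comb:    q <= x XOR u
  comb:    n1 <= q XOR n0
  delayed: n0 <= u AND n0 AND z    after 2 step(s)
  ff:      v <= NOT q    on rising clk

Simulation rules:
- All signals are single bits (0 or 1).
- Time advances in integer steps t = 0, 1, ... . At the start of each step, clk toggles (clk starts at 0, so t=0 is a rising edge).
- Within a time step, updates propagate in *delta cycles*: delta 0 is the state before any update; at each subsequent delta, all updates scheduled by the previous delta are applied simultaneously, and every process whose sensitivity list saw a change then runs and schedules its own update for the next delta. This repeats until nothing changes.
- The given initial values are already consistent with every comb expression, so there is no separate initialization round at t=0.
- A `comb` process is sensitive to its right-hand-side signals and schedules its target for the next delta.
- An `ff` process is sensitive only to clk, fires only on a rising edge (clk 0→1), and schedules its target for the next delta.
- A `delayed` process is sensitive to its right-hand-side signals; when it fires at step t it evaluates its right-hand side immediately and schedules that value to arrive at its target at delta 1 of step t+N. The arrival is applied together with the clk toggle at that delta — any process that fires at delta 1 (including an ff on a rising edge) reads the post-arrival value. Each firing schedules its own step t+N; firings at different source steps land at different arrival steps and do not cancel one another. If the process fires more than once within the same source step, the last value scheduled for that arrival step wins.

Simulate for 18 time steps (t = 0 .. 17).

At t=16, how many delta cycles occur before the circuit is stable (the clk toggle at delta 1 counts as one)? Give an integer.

[bits: y,clk,n0,n1,v,q,x,z,p,r,u]
t=0: Δ0=00000010001 Δ1=01000010001 Δ2=01001010000 Δ3=01001100010 Δ4=01011010010 Δ5=01001110010 Δ6=01011110010 | 6Δ
t=1: Δ0=01011110010 Δ1=00011110010 | 1Δ
t=2: Δ0=00011110010 Δ1=01011110010 Δ2=01010110011 Δ3=01010010001 Δ4=01000010001 | 4Δ
t=3: Δ0=01000010001 Δ1=00000010001 | 1Δ
t=4: Δ0=00000010001 Δ1=01000010001 Δ2=01001010000 Δ3=01001100010 Δ4=01011010010 Δ5=01001110010 Δ6=01011110010 | 6Δ
t=5: Δ0=01011110010 Δ1=00011110010 | 1Δ
t=6: Δ0=00011110010 Δ1=01011110010 Δ2=01010110011 Δ3=01010010001 Δ4=01000010001 | 4Δ
t=7: Δ0=01000010001 Δ1=00000010001 | 1Δ
t=8: Δ0=00000010001 Δ1=01000010001 Δ2=01001010000 Δ3=01001100010 Δ4=01011010010 Δ5=01001110010 Δ6=01011110010 | 6Δ
t=9: Δ0=01011110010 Δ1=00011110010 | 1Δ
t=10: Δ0=00011110010 Δ1=01011110010 Δ2=01010110011 Δ3=01010010001 Δ4=01000010001 | 4Δ
t=11: Δ0=01000010001 Δ1=00000010001 | 1Δ
t=12: Δ0=00000010001 Δ1=01000010001 Δ2=01001010000 Δ3=01001100010 Δ4=01011010010 Δ5=01001110010 Δ6=01011110010 | 6Δ
t=13: Δ0=01011110010 Δ1=00011110010 | 1Δ
t=14: Δ0=00011110010 Δ1=01011110010 Δ2=01010110011 Δ3=01010010001 Δ4=01000010001 | 4Δ
t=15: Δ0=01000010001 Δ1=00000010001 | 1Δ
t=16: Δ0=00000010001 Δ1=01000010001 Δ2=01001010000 Δ3=01001100010 Δ4=01011010010 Δ5=01001110010 Δ6=01011110010 | 6Δ
t=17: Δ0=01011110010 Δ1=00011110010 | 1Δ

6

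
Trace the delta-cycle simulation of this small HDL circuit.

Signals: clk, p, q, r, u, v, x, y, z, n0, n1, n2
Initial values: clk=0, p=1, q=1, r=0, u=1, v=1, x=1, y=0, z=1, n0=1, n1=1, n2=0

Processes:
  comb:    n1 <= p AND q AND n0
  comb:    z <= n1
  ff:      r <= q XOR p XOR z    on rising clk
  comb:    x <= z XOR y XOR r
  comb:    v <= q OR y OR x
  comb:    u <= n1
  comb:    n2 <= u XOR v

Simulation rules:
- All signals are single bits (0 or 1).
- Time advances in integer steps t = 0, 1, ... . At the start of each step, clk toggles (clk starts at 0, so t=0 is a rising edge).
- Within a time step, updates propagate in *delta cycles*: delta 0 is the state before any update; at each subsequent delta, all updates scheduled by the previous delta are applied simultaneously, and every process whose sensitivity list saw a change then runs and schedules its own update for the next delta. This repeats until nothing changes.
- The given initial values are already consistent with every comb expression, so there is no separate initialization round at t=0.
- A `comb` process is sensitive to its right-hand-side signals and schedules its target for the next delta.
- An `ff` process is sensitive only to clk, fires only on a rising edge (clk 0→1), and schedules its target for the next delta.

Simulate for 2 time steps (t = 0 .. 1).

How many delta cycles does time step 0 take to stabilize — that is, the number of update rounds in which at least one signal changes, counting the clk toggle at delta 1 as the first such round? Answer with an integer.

3

t=0 Δ0: u=1 n2=0 v=1 p=1 x=1 q=1 n0=1 z=1 y=0 r=0 n1=1 clk=0
  Δ1: clk:0→1
  Δ2: r:0→1
  Δ3: x:1→0
  (3Δ to stable)
t=1 Δ0: u=1 n2=0 v=1 p=1 x=0 q=1 n0=1 z=1 y=0 r=1 n1=1 clk=1
  Δ1: clk:1→0
  (1Δ to stable)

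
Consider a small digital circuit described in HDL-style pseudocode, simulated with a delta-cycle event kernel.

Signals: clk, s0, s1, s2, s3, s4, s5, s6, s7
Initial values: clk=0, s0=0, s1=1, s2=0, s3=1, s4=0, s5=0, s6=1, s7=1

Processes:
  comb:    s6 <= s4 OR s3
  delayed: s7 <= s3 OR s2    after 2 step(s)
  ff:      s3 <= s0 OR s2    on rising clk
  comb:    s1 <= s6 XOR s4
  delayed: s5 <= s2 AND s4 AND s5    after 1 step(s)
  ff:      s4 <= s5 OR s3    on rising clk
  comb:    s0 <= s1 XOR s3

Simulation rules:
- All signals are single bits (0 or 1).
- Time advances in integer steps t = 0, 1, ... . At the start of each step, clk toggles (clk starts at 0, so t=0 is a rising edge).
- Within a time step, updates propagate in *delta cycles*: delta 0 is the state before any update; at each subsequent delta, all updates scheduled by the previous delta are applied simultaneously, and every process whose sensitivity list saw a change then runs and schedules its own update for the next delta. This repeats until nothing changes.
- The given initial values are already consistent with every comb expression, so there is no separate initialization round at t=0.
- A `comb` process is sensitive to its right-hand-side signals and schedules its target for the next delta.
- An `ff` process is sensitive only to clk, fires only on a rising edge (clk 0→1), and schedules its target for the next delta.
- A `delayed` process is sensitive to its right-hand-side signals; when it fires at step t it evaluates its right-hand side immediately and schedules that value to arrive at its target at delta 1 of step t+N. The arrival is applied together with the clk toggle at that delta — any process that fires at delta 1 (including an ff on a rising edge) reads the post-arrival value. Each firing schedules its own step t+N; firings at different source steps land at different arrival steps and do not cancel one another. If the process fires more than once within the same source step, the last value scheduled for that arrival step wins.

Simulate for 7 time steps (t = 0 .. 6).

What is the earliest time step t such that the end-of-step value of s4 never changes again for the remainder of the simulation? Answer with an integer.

2

[bits: s7,s4,clk,s5,s3,s2,s6,s0,s1]
t=0: Δ0=100010101 Δ1=101010101 Δ2=111000101 Δ3=111000110 Δ4=111000100 | 4Δ
t=1: Δ0=111000100 Δ1=110000100 | 1Δ
t=2: Δ0=110000100 Δ1=011000100 Δ2=001000100 Δ3=001000001 Δ4=001000010 Δ5=001000000 | 5Δ
t=3: Δ0=001000000 Δ1=000000000 | 1Δ
t=4: Δ0=000000000 Δ1=001000000 | 1Δ
t=5: Δ0=001000000 Δ1=000000000 | 1Δ
t=6: Δ0=000000000 Δ1=001000000 | 1Δ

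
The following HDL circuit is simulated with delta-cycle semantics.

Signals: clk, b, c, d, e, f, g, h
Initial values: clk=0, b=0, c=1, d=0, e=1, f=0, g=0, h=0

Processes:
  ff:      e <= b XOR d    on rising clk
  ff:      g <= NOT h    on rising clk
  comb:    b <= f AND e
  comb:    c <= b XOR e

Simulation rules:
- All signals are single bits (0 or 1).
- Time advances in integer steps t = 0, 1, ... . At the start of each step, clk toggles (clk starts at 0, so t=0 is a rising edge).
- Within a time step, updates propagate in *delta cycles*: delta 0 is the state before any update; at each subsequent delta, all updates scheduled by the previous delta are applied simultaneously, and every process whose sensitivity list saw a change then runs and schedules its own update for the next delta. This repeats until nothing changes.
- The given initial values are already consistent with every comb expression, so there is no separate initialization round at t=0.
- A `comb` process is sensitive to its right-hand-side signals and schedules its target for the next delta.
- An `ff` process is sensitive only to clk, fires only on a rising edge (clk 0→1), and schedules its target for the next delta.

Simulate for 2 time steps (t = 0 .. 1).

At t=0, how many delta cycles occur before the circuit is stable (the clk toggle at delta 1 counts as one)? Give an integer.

t=0 Δ0: b=0 g=0 clk=0 e=1 h=0 d=0 f=0 c=1
  Δ1: clk:0→1
  Δ2: g:0→1, e:1→0
  Δ3: c:1→0
  (3Δ to stable)
t=1 Δ0: b=0 g=1 clk=1 e=0 h=0 d=0 f=0 c=0
  Δ1: clk:1→0
  (1Δ to stable)

3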